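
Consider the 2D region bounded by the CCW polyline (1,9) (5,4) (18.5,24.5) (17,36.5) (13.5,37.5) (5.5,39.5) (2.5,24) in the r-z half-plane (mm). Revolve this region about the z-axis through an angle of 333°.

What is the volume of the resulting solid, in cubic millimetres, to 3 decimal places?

Volume = 20310.815 mm³

Profile (r,z), 7 vertices: (1,9) (5,4) (18.5,24.5) (17,36.5) (13.5,37.5) (5.5,39.5) (2.5,24)
edge 0: (1,9)→(5,4)  cross = 1·4 − 5·9 = -41.0000; (r_i+r_j)·cross = 6·-41.0000 = -246.0000
edge 1: (5,4)→(18.5,24.5)  cross = 5·24.5 − 18.5·4 = 48.5000; (r_i+r_j)·cross = 23.5·48.5000 = 1139.7500
edge 2: (18.5,24.5)→(17,36.5)  cross = 18.5·36.5 − 17·24.5 = 258.7500; (r_i+r_j)·cross = 35.5·258.7500 = 9185.6250
edge 3: (17,36.5)→(13.5,37.5)  cross = 17·37.5 − 13.5·36.5 = 144.7500; (r_i+r_j)·cross = 30.5·144.7500 = 4414.8750
edge 4: (13.5,37.5)→(5.5,39.5)  cross = 13.5·39.5 − 5.5·37.5 = 327.0000; (r_i+r_j)·cross = 19·327.0000 = 6213.0000
edge 5: (5.5,39.5)→(2.5,24)  cross = 5.5·24 − 2.5·39.5 = 33.2500; (r_i+r_j)·cross = 8·33.2500 = 266.0000
edge 6: (2.5,24)→(1,9)  cross = 2.5·9 − 1·24 = -1.5000; (r_i+r_j)·cross = 3.5·-1.5000 = -5.2500
Σcross = 769.7500 → A = |Σcross|/2 = 384.8750 mm²
Σ(r_i+r_j)·cross = 20968.0000 → first moment M = |Σ|/6 = 3494.6667
R_c = M/A = 3494.6667/384.8750 = 9.0800 mm
θ = 333° = 5.811946 rad
V = θ·R_c·A = 5.811946·9.0800·384.8750 = 20310.815 mm³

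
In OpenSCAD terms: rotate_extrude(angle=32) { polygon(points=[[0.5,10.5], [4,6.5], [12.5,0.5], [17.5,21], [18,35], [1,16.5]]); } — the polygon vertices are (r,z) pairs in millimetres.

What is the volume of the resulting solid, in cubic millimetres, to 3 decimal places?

Volume = 1809.243 mm³

Profile (r,z), 6 vertices: (0.5,10.5) (4,6.5) (12.5,0.5) (17.5,21) (18,35) (1,16.5)
edge 0: (0.5,10.5)→(4,6.5)  cross = 0.5·6.5 − 4·10.5 = -38.7500; (r_i+r_j)·cross = 4.5·-38.7500 = -174.3750
edge 1: (4,6.5)→(12.5,0.5)  cross = 4·0.5 − 12.5·6.5 = -79.2500; (r_i+r_j)·cross = 16.5·-79.2500 = -1307.6250
edge 2: (12.5,0.5)→(17.5,21)  cross = 12.5·21 − 17.5·0.5 = 253.7500; (r_i+r_j)·cross = 30·253.7500 = 7612.5000
edge 3: (17.5,21)→(18,35)  cross = 17.5·35 − 18·21 = 234.5000; (r_i+r_j)·cross = 35.5·234.5000 = 8324.7500
edge 4: (18,35)→(1,16.5)  cross = 18·16.5 − 1·35 = 262.0000; (r_i+r_j)·cross = 19·262.0000 = 4978.0000
edge 5: (1,16.5)→(0.5,10.5)  cross = 1·10.5 − 0.5·16.5 = 2.2500; (r_i+r_j)·cross = 1.5·2.2500 = 3.3750
Σcross = 634.5000 → A = |Σcross|/2 = 317.2500 mm²
Σ(r_i+r_j)·cross = 19436.6250 → first moment M = |Σ|/6 = 3239.4375
R_c = M/A = 3239.4375/317.2500 = 10.2110 mm
θ = 32° = 0.558505 rad
V = θ·R_c·A = 0.558505·10.2110·317.2500 = 1809.243 mm³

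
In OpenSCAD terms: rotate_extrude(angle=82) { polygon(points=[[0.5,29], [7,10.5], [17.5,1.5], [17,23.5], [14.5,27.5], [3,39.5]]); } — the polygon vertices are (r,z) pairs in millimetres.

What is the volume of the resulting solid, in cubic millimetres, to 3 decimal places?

Profile (r,z), 6 vertices: (0.5,29) (7,10.5) (17.5,1.5) (17,23.5) (14.5,27.5) (3,39.5)
edge 0: (0.5,29)→(7,10.5)  cross = 0.5·10.5 − 7·29 = -197.7500; (r_i+r_j)·cross = 7.5·-197.7500 = -1483.1250
edge 1: (7,10.5)→(17.5,1.5)  cross = 7·1.5 − 17.5·10.5 = -173.2500; (r_i+r_j)·cross = 24.5·-173.2500 = -4244.6250
edge 2: (17.5,1.5)→(17,23.5)  cross = 17.5·23.5 − 17·1.5 = 385.7500; (r_i+r_j)·cross = 34.5·385.7500 = 13308.3750
edge 3: (17,23.5)→(14.5,27.5)  cross = 17·27.5 − 14.5·23.5 = 126.7500; (r_i+r_j)·cross = 31.5·126.7500 = 3992.6250
edge 4: (14.5,27.5)→(3,39.5)  cross = 14.5·39.5 − 3·27.5 = 490.2500; (r_i+r_j)·cross = 17.5·490.2500 = 8579.3750
edge 5: (3,39.5)→(0.5,29)  cross = 3·29 − 0.5·39.5 = 67.2500; (r_i+r_j)·cross = 3.5·67.2500 = 235.3750
Σcross = 699.0000 → A = |Σcross|/2 = 349.5000 mm²
Σ(r_i+r_j)·cross = 20388.0000 → first moment M = |Σ|/6 = 3398.0000
R_c = M/A = 3398.0000/349.5000 = 9.7225 mm
θ = 82° = 1.431170 rad
V = θ·R_c·A = 1.431170·9.7225·349.5000 = 4863.116 mm³

Volume = 4863.116 mm³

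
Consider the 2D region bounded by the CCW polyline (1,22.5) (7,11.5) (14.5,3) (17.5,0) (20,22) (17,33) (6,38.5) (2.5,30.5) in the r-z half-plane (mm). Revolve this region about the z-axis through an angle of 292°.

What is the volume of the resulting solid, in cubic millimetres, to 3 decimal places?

Profile (r,z), 8 vertices: (1,22.5) (7,11.5) (14.5,3) (17.5,0) (20,22) (17,33) (6,38.5) (2.5,30.5)
edge 0: (1,22.5)→(7,11.5)  cross = 1·11.5 − 7·22.5 = -146.0000; (r_i+r_j)·cross = 8·-146.0000 = -1168.0000
edge 1: (7,11.5)→(14.5,3)  cross = 7·3 − 14.5·11.5 = -145.7500; (r_i+r_j)·cross = 21.5·-145.7500 = -3133.6250
edge 2: (14.5,3)→(17.5,0)  cross = 14.5·0 − 17.5·3 = -52.5000; (r_i+r_j)·cross = 32·-52.5000 = -1680.0000
edge 3: (17.5,0)→(20,22)  cross = 17.5·22 − 20·0 = 385.0000; (r_i+r_j)·cross = 37.5·385.0000 = 14437.5000
edge 4: (20,22)→(17,33)  cross = 20·33 − 17·22 = 286.0000; (r_i+r_j)·cross = 37·286.0000 = 10582.0000
edge 5: (17,33)→(6,38.5)  cross = 17·38.5 − 6·33 = 456.5000; (r_i+r_j)·cross = 23·456.5000 = 10499.5000
edge 6: (6,38.5)→(2.5,30.5)  cross = 6·30.5 − 2.5·38.5 = 86.7500; (r_i+r_j)·cross = 8.5·86.7500 = 737.3750
edge 7: (2.5,30.5)→(1,22.5)  cross = 2.5·22.5 − 1·30.5 = 25.7500; (r_i+r_j)·cross = 3.5·25.7500 = 90.1250
Σcross = 895.7500 → A = |Σcross|/2 = 447.8750 mm²
Σ(r_i+r_j)·cross = 30364.8750 → first moment M = |Σ|/6 = 5060.8125
R_c = M/A = 5060.8125/447.8750 = 11.2996 mm
θ = 292° = 5.096361 rad
V = θ·R_c·A = 5.096361·11.2996·447.8750 = 25791.730 mm³

Volume = 25791.730 mm³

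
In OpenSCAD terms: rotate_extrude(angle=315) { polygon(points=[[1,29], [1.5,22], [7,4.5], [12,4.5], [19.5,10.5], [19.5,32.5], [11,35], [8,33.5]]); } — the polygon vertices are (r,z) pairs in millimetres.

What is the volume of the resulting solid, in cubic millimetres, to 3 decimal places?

Profile (r,z), 8 vertices: (1,29) (1.5,22) (7,4.5) (12,4.5) (19.5,10.5) (19.5,32.5) (11,35) (8,33.5)
edge 0: (1,29)→(1.5,22)  cross = 1·22 − 1.5·29 = -21.5000; (r_i+r_j)·cross = 2.5·-21.5000 = -53.7500
edge 1: (1.5,22)→(7,4.5)  cross = 1.5·4.5 − 7·22 = -147.2500; (r_i+r_j)·cross = 8.5·-147.2500 = -1251.6250
edge 2: (7,4.5)→(12,4.5)  cross = 7·4.5 − 12·4.5 = -22.5000; (r_i+r_j)·cross = 19·-22.5000 = -427.5000
edge 3: (12,4.5)→(19.5,10.5)  cross = 12·10.5 − 19.5·4.5 = 38.2500; (r_i+r_j)·cross = 31.5·38.2500 = 1204.8750
edge 4: (19.5,10.5)→(19.5,32.5)  cross = 19.5·32.5 − 19.5·10.5 = 429.0000; (r_i+r_j)·cross = 39·429.0000 = 16731.0000
edge 5: (19.5,32.5)→(11,35)  cross = 19.5·35 − 11·32.5 = 325.0000; (r_i+r_j)·cross = 30.5·325.0000 = 9912.5000
edge 6: (11,35)→(8,33.5)  cross = 11·33.5 − 8·35 = 88.5000; (r_i+r_j)·cross = 19·88.5000 = 1681.5000
edge 7: (8,33.5)→(1,29)  cross = 8·29 − 1·33.5 = 198.5000; (r_i+r_j)·cross = 9·198.5000 = 1786.5000
Σcross = 888.0000 → A = |Σcross|/2 = 444.0000 mm²
Σ(r_i+r_j)·cross = 29583.5000 → first moment M = |Σ|/6 = 4930.5833
R_c = M/A = 4930.5833/444.0000 = 11.1049 mm
θ = 315° = 5.497787 rad
V = θ·R_c·A = 5.497787·11.1049·444.0000 = 27107.298 mm³

Volume = 27107.298 mm³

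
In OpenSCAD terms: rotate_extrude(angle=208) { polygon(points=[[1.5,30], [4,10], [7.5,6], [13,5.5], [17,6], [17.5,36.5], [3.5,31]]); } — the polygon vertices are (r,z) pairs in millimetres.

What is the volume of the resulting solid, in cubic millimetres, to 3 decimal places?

Profile (r,z), 7 vertices: (1.5,30) (4,10) (7.5,6) (13,5.5) (17,6) (17.5,36.5) (3.5,31)
edge 0: (1.5,30)→(4,10)  cross = 1.5·10 − 4·30 = -105.0000; (r_i+r_j)·cross = 5.5·-105.0000 = -577.5000
edge 1: (4,10)→(7.5,6)  cross = 4·6 − 7.5·10 = -51.0000; (r_i+r_j)·cross = 11.5·-51.0000 = -586.5000
edge 2: (7.5,6)→(13,5.5)  cross = 7.5·5.5 − 13·6 = -36.7500; (r_i+r_j)·cross = 20.5·-36.7500 = -753.3750
edge 3: (13,5.5)→(17,6)  cross = 13·6 − 17·5.5 = -15.5000; (r_i+r_j)·cross = 30·-15.5000 = -465.0000
edge 4: (17,6)→(17.5,36.5)  cross = 17·36.5 − 17.5·6 = 515.5000; (r_i+r_j)·cross = 34.5·515.5000 = 17784.7500
edge 5: (17.5,36.5)→(3.5,31)  cross = 17.5·31 − 3.5·36.5 = 414.7500; (r_i+r_j)·cross = 21·414.7500 = 8709.7500
edge 6: (3.5,31)→(1.5,30)  cross = 3.5·30 − 1.5·31 = 58.5000; (r_i+r_j)·cross = 5·58.5000 = 292.5000
Σcross = 780.5000 → A = |Σcross|/2 = 390.2500 mm²
Σ(r_i+r_j)·cross = 24404.6250 → first moment M = |Σ|/6 = 4067.4375
R_c = M/A = 4067.4375/390.2500 = 10.4226 mm
θ = 208° = 3.630285 rad
V = θ·R_c·A = 3.630285·10.4226·390.2500 = 14765.957 mm³

Volume = 14765.957 mm³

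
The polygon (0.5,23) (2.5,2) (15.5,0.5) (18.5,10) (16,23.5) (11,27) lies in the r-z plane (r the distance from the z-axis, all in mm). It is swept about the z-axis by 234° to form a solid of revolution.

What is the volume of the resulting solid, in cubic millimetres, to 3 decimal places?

Profile (r,z), 6 vertices: (0.5,23) (2.5,2) (15.5,0.5) (18.5,10) (16,23.5) (11,27)
edge 0: (0.5,23)→(2.5,2)  cross = 0.5·2 − 2.5·23 = -56.5000; (r_i+r_j)·cross = 3·-56.5000 = -169.5000
edge 1: (2.5,2)→(15.5,0.5)  cross = 2.5·0.5 − 15.5·2 = -29.7500; (r_i+r_j)·cross = 18·-29.7500 = -535.5000
edge 2: (15.5,0.5)→(18.5,10)  cross = 15.5·10 − 18.5·0.5 = 145.7500; (r_i+r_j)·cross = 34·145.7500 = 4955.5000
edge 3: (18.5,10)→(16,23.5)  cross = 18.5·23.5 − 16·10 = 274.7500; (r_i+r_j)·cross = 34.5·274.7500 = 9478.8750
edge 4: (16,23.5)→(11,27)  cross = 16·27 − 11·23.5 = 173.5000; (r_i+r_j)·cross = 27·173.5000 = 4684.5000
edge 5: (11,27)→(0.5,23)  cross = 11·23 − 0.5·27 = 239.5000; (r_i+r_j)·cross = 11.5·239.5000 = 2754.2500
Σcross = 747.2500 → A = |Σcross|/2 = 373.6250 mm²
Σ(r_i+r_j)·cross = 21168.1250 → first moment M = |Σ|/6 = 3528.0208
R_c = M/A = 3528.0208/373.6250 = 9.4427 mm
θ = 234° = 4.084070 rad
V = θ·R_c·A = 4.084070·9.4427·373.6250 = 14408.686 mm³

Volume = 14408.686 mm³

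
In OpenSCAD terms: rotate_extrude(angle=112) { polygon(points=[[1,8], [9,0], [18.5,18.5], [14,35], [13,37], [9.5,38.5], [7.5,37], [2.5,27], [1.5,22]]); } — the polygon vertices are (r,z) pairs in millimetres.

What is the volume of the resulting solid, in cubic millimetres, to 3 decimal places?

Profile (r,z), 9 vertices: (1,8) (9,0) (18.5,18.5) (14,35) (13,37) (9.5,38.5) (7.5,37) (2.5,27) (1.5,22)
edge 0: (1,8)→(9,0)  cross = 1·0 − 9·8 = -72.0000; (r_i+r_j)·cross = 10·-72.0000 = -720.0000
edge 1: (9,0)→(18.5,18.5)  cross = 9·18.5 − 18.5·0 = 166.5000; (r_i+r_j)·cross = 27.5·166.5000 = 4578.7500
edge 2: (18.5,18.5)→(14,35)  cross = 18.5·35 − 14·18.5 = 388.5000; (r_i+r_j)·cross = 32.5·388.5000 = 12626.2500
edge 3: (14,35)→(13,37)  cross = 14·37 − 13·35 = 63.0000; (r_i+r_j)·cross = 27·63.0000 = 1701.0000
edge 4: (13,37)→(9.5,38.5)  cross = 13·38.5 − 9.5·37 = 149.0000; (r_i+r_j)·cross = 22.5·149.0000 = 3352.5000
edge 5: (9.5,38.5)→(7.5,37)  cross = 9.5·37 − 7.5·38.5 = 62.7500; (r_i+r_j)·cross = 17·62.7500 = 1066.7500
edge 6: (7.5,37)→(2.5,27)  cross = 7.5·27 − 2.5·37 = 110.0000; (r_i+r_j)·cross = 10·110.0000 = 1100.0000
edge 7: (2.5,27)→(1.5,22)  cross = 2.5·22 − 1.5·27 = 14.5000; (r_i+r_j)·cross = 4·14.5000 = 58.0000
edge 8: (1.5,22)→(1,8)  cross = 1.5·8 − 1·22 = -10.0000; (r_i+r_j)·cross = 2.5·-10.0000 = -25.0000
Σcross = 872.2500 → A = |Σcross|/2 = 436.1250 mm²
Σ(r_i+r_j)·cross = 23738.2500 → first moment M = |Σ|/6 = 3956.3750
R_c = M/A = 3956.3750/436.1250 = 9.0717 mm
θ = 112° = 1.954769 rad
V = θ·R_c·A = 1.954769·9.0717·436.1250 = 7733.798 mm³

Volume = 7733.798 mm³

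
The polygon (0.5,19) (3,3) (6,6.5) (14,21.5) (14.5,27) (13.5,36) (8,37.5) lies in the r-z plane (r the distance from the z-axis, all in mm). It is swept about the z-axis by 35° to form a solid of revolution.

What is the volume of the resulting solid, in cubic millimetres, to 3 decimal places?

Profile (r,z), 7 vertices: (0.5,19) (3,3) (6,6.5) (14,21.5) (14.5,27) (13.5,36) (8,37.5)
edge 0: (0.5,19)→(3,3)  cross = 0.5·3 − 3·19 = -55.5000; (r_i+r_j)·cross = 3.5·-55.5000 = -194.2500
edge 1: (3,3)→(6,6.5)  cross = 3·6.5 − 6·3 = 1.5000; (r_i+r_j)·cross = 9·1.5000 = 13.5000
edge 2: (6,6.5)→(14,21.5)  cross = 6·21.5 − 14·6.5 = 38.0000; (r_i+r_j)·cross = 20·38.0000 = 760.0000
edge 3: (14,21.5)→(14.5,27)  cross = 14·27 − 14.5·21.5 = 66.2500; (r_i+r_j)·cross = 28.5·66.2500 = 1888.1250
edge 4: (14.5,27)→(13.5,36)  cross = 14.5·36 − 13.5·27 = 157.5000; (r_i+r_j)·cross = 28·157.5000 = 4410.0000
edge 5: (13.5,36)→(8,37.5)  cross = 13.5·37.5 − 8·36 = 218.2500; (r_i+r_j)·cross = 21.5·218.2500 = 4692.3750
edge 6: (8,37.5)→(0.5,19)  cross = 8·19 − 0.5·37.5 = 133.2500; (r_i+r_j)·cross = 8.5·133.2500 = 1132.6250
Σcross = 559.2500 → A = |Σcross|/2 = 279.6250 mm²
Σ(r_i+r_j)·cross = 12702.3750 → first moment M = |Σ|/6 = 2117.0625
R_c = M/A = 2117.0625/279.6250 = 7.5711 mm
θ = 35° = 0.610865 rad
V = θ·R_c·A = 0.610865·7.5711·279.6250 = 1293.240 mm³

Volume = 1293.240 mm³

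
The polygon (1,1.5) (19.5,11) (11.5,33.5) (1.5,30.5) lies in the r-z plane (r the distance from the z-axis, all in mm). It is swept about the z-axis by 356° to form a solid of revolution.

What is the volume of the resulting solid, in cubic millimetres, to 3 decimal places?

Profile (r,z), 4 vertices: (1,1.5) (19.5,11) (11.5,33.5) (1.5,30.5)
edge 0: (1,1.5)→(19.5,11)  cross = 1·11 − 19.5·1.5 = -18.2500; (r_i+r_j)·cross = 20.5·-18.2500 = -374.1250
edge 1: (19.5,11)→(11.5,33.5)  cross = 19.5·33.5 − 11.5·11 = 526.7500; (r_i+r_j)·cross = 31·526.7500 = 16329.2500
edge 2: (11.5,33.5)→(1.5,30.5)  cross = 11.5·30.5 − 1.5·33.5 = 300.5000; (r_i+r_j)·cross = 13·300.5000 = 3906.5000
edge 3: (1.5,30.5)→(1,1.5)  cross = 1.5·1.5 − 1·30.5 = -28.2500; (r_i+r_j)·cross = 2.5·-28.2500 = -70.6250
Σcross = 780.7500 → A = |Σcross|/2 = 390.3750 mm²
Σ(r_i+r_j)·cross = 19791.0000 → first moment M = |Σ|/6 = 3298.5000
R_c = M/A = 3298.5000/390.3750 = 8.4496 mm
θ = 356° = 6.213372 rad
V = θ·R_c·A = 6.213372·8.4496·390.3750 = 20494.808 mm³

Volume = 20494.808 mm³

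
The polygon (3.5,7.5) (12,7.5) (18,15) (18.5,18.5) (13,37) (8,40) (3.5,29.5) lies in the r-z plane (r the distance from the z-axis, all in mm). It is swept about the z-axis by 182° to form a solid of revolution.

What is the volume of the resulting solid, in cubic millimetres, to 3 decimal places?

Profile (r,z), 7 vertices: (3.5,7.5) (12,7.5) (18,15) (18.5,18.5) (13,37) (8,40) (3.5,29.5)
edge 0: (3.5,7.5)→(12,7.5)  cross = 3.5·7.5 − 12·7.5 = -63.7500; (r_i+r_j)·cross = 15.5·-63.7500 = -988.1250
edge 1: (12,7.5)→(18,15)  cross = 12·15 − 18·7.5 = 45.0000; (r_i+r_j)·cross = 30·45.0000 = 1350.0000
edge 2: (18,15)→(18.5,18.5)  cross = 18·18.5 − 18.5·15 = 55.5000; (r_i+r_j)·cross = 36.5·55.5000 = 2025.7500
edge 3: (18.5,18.5)→(13,37)  cross = 18.5·37 − 13·18.5 = 444.0000; (r_i+r_j)·cross = 31.5·444.0000 = 13986.0000
edge 4: (13,37)→(8,40)  cross = 13·40 − 8·37 = 224.0000; (r_i+r_j)·cross = 21·224.0000 = 4704.0000
edge 5: (8,40)→(3.5,29.5)  cross = 8·29.5 − 3.5·40 = 96.0000; (r_i+r_j)·cross = 11.5·96.0000 = 1104.0000
edge 6: (3.5,29.5)→(3.5,7.5)  cross = 3.5·7.5 − 3.5·29.5 = -77.0000; (r_i+r_j)·cross = 7·-77.0000 = -539.0000
Σcross = 723.7500 → A = |Σcross|/2 = 361.8750 mm²
Σ(r_i+r_j)·cross = 21642.6250 → first moment M = |Σ|/6 = 3607.1042
R_c = M/A = 3607.1042/361.8750 = 9.9678 mm
θ = 182° = 3.176499 rad
V = θ·R_c·A = 3.176499·9.9678·361.8750 = 11457.964 mm³

Volume = 11457.964 mm³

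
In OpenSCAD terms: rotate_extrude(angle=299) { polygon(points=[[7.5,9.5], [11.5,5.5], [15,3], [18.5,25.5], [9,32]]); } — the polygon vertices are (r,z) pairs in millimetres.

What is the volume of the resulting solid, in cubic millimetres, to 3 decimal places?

Profile (r,z), 5 vertices: (7.5,9.5) (11.5,5.5) (15,3) (18.5,25.5) (9,32)
edge 0: (7.5,9.5)→(11.5,5.5)  cross = 7.5·5.5 − 11.5·9.5 = -68.0000; (r_i+r_j)·cross = 19·-68.0000 = -1292.0000
edge 1: (11.5,5.5)→(15,3)  cross = 11.5·3 − 15·5.5 = -48.0000; (r_i+r_j)·cross = 26.5·-48.0000 = -1272.0000
edge 2: (15,3)→(18.5,25.5)  cross = 15·25.5 − 18.5·3 = 327.0000; (r_i+r_j)·cross = 33.5·327.0000 = 10954.5000
edge 3: (18.5,25.5)→(9,32)  cross = 18.5·32 − 9·25.5 = 362.5000; (r_i+r_j)·cross = 27.5·362.5000 = 9968.7500
edge 4: (9,32)→(7.5,9.5)  cross = 9·9.5 − 7.5·32 = -154.5000; (r_i+r_j)·cross = 16.5·-154.5000 = -2549.2500
Σcross = 419.0000 → A = |Σcross|/2 = 209.5000 mm²
Σ(r_i+r_j)·cross = 15810.0000 → first moment M = |Σ|/6 = 2635.0000
R_c = M/A = 2635.0000/209.5000 = 12.5776 mm
θ = 299° = 5.218534 rad
V = θ·R_c·A = 5.218534·12.5776·209.5000 = 13750.838 mm³

Volume = 13750.838 mm³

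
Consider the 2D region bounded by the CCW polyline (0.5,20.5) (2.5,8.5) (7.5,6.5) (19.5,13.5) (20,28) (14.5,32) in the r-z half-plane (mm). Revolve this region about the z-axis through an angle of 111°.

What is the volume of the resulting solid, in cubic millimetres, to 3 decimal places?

Profile (r,z), 6 vertices: (0.5,20.5) (2.5,8.5) (7.5,6.5) (19.5,13.5) (20,28) (14.5,32)
edge 0: (0.5,20.5)→(2.5,8.5)  cross = 0.5·8.5 − 2.5·20.5 = -47.0000; (r_i+r_j)·cross = 3·-47.0000 = -141.0000
edge 1: (2.5,8.5)→(7.5,6.5)  cross = 2.5·6.5 − 7.5·8.5 = -47.5000; (r_i+r_j)·cross = 10·-47.5000 = -475.0000
edge 2: (7.5,6.5)→(19.5,13.5)  cross = 7.5·13.5 − 19.5·6.5 = -25.5000; (r_i+r_j)·cross = 27·-25.5000 = -688.5000
edge 3: (19.5,13.5)→(20,28)  cross = 19.5·28 − 20·13.5 = 276.0000; (r_i+r_j)·cross = 39.5·276.0000 = 10902.0000
edge 4: (20,28)→(14.5,32)  cross = 20·32 − 14.5·28 = 234.0000; (r_i+r_j)·cross = 34.5·234.0000 = 8073.0000
edge 5: (14.5,32)→(0.5,20.5)  cross = 14.5·20.5 − 0.5·32 = 281.2500; (r_i+r_j)·cross = 15·281.2500 = 4218.7500
Σcross = 671.2500 → A = |Σcross|/2 = 335.6250 mm²
Σ(r_i+r_j)·cross = 21889.2500 → first moment M = |Σ|/6 = 3648.2083
R_c = M/A = 3648.2083/335.6250 = 10.8699 mm
θ = 111° = 1.937315 rad
V = θ·R_c·A = 1.937315·10.8699·335.6250 = 7067.730 mm³

Volume = 7067.730 mm³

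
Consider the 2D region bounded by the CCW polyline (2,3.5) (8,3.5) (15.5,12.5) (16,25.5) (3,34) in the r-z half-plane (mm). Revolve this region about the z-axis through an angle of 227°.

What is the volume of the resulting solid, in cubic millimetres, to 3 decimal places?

Volume = 10307.867 mm³

Profile (r,z), 5 vertices: (2,3.5) (8,3.5) (15.5,12.5) (16,25.5) (3,34)
edge 0: (2,3.5)→(8,3.5)  cross = 2·3.5 − 8·3.5 = -21.0000; (r_i+r_j)·cross = 10·-21.0000 = -210.0000
edge 1: (8,3.5)→(15.5,12.5)  cross = 8·12.5 − 15.5·3.5 = 45.7500; (r_i+r_j)·cross = 23.5·45.7500 = 1075.1250
edge 2: (15.5,12.5)→(16,25.5)  cross = 15.5·25.5 − 16·12.5 = 195.2500; (r_i+r_j)·cross = 31.5·195.2500 = 6150.3750
edge 3: (16,25.5)→(3,34)  cross = 16·34 − 3·25.5 = 467.5000; (r_i+r_j)·cross = 19·467.5000 = 8882.5000
edge 4: (3,34)→(2,3.5)  cross = 3·3.5 − 2·34 = -57.5000; (r_i+r_j)·cross = 5·-57.5000 = -287.5000
Σcross = 630.0000 → A = |Σcross|/2 = 315.0000 mm²
Σ(r_i+r_j)·cross = 15610.5000 → first moment M = |Σ|/6 = 2601.7500
R_c = M/A = 2601.7500/315.0000 = 8.2595 mm
θ = 227° = 3.961897 rad
V = θ·R_c·A = 3.961897·8.2595·315.0000 = 10307.867 mm³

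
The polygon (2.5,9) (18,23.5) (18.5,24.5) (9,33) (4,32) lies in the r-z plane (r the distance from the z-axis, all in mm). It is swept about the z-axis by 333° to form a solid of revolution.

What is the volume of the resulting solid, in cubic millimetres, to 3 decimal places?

Profile (r,z), 5 vertices: (2.5,9) (18,23.5) (18.5,24.5) (9,33) (4,32)
edge 0: (2.5,9)→(18,23.5)  cross = 2.5·23.5 − 18·9 = -103.2500; (r_i+r_j)·cross = 20.5·-103.2500 = -2116.6250
edge 1: (18,23.5)→(18.5,24.5)  cross = 18·24.5 − 18.5·23.5 = 6.2500; (r_i+r_j)·cross = 36.5·6.2500 = 228.1250
edge 2: (18.5,24.5)→(9,33)  cross = 18.5·33 − 9·24.5 = 390.0000; (r_i+r_j)·cross = 27.5·390.0000 = 10725.0000
edge 3: (9,33)→(4,32)  cross = 9·32 − 4·33 = 156.0000; (r_i+r_j)·cross = 13·156.0000 = 2028.0000
edge 4: (4,32)→(2.5,9)  cross = 4·9 − 2.5·32 = -44.0000; (r_i+r_j)·cross = 6.5·-44.0000 = -286.0000
Σcross = 405.0000 → A = |Σcross|/2 = 202.5000 mm²
Σ(r_i+r_j)·cross = 10578.5000 → first moment M = |Σ|/6 = 1763.0833
R_c = M/A = 1763.0833/202.5000 = 8.7066 mm
θ = 333° = 5.811946 rad
V = θ·R_c·A = 5.811946·8.7066·202.5000 = 10246.946 mm³

Volume = 10246.946 mm³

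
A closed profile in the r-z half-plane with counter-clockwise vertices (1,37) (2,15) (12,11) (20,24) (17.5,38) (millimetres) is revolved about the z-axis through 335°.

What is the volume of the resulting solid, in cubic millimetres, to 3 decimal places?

Volume = 23204.941 mm³

Profile (r,z), 5 vertices: (1,37) (2,15) (12,11) (20,24) (17.5,38)
edge 0: (1,37)→(2,15)  cross = 1·15 − 2·37 = -59.0000; (r_i+r_j)·cross = 3·-59.0000 = -177.0000
edge 1: (2,15)→(12,11)  cross = 2·11 − 12·15 = -158.0000; (r_i+r_j)·cross = 14·-158.0000 = -2212.0000
edge 2: (12,11)→(20,24)  cross = 12·24 − 20·11 = 68.0000; (r_i+r_j)·cross = 32·68.0000 = 2176.0000
edge 3: (20,24)→(17.5,38)  cross = 20·38 − 17.5·24 = 340.0000; (r_i+r_j)·cross = 37.5·340.0000 = 12750.0000
edge 4: (17.5,38)→(1,37)  cross = 17.5·37 − 1·38 = 609.5000; (r_i+r_j)·cross = 18.5·609.5000 = 11275.7500
Σcross = 800.5000 → A = |Σcross|/2 = 400.2500 mm²
Σ(r_i+r_j)·cross = 23812.7500 → first moment M = |Σ|/6 = 3968.7917
R_c = M/A = 3968.7917/400.2500 = 9.9158 mm
θ = 335° = 5.846853 rad
V = θ·R_c·A = 5.846853·9.9158·400.2500 = 23204.941 mm³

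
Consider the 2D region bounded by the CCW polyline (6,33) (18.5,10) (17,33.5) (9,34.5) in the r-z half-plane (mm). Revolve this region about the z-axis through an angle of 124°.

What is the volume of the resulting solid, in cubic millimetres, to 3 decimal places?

Profile (r,z), 4 vertices: (6,33) (18.5,10) (17,33.5) (9,34.5)
edge 0: (6,33)→(18.5,10)  cross = 6·10 − 18.5·33 = -550.5000; (r_i+r_j)·cross = 24.5·-550.5000 = -13487.2500
edge 1: (18.5,10)→(17,33.5)  cross = 18.5·33.5 − 17·10 = 449.7500; (r_i+r_j)·cross = 35.5·449.7500 = 15966.1250
edge 2: (17,33.5)→(9,34.5)  cross = 17·34.5 − 9·33.5 = 285.0000; (r_i+r_j)·cross = 26·285.0000 = 7410.0000
edge 3: (9,34.5)→(6,33)  cross = 9·33 − 6·34.5 = 90.0000; (r_i+r_j)·cross = 15·90.0000 = 1350.0000
Σcross = 274.2500 → A = |Σcross|/2 = 137.1250 mm²
Σ(r_i+r_j)·cross = 11238.8750 → first moment M = |Σ|/6 = 1873.1458
R_c = M/A = 1873.1458/137.1250 = 13.6601 mm
θ = 124° = 2.164208 rad
V = θ·R_c·A = 2.164208·13.6601·137.1250 = 4053.878 mm³

Volume = 4053.878 mm³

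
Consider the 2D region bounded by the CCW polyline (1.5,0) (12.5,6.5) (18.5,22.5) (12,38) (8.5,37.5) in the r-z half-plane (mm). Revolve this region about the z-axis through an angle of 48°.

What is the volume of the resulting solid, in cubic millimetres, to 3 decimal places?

Profile (r,z), 5 vertices: (1.5,0) (12.5,6.5) (18.5,22.5) (12,38) (8.5,37.5)
edge 0: (1.5,0)→(12.5,6.5)  cross = 1.5·6.5 − 12.5·0 = 9.7500; (r_i+r_j)·cross = 14·9.7500 = 136.5000
edge 1: (12.5,6.5)→(18.5,22.5)  cross = 12.5·22.5 − 18.5·6.5 = 161.0000; (r_i+r_j)·cross = 31·161.0000 = 4991.0000
edge 2: (18.5,22.5)→(12,38)  cross = 18.5·38 − 12·22.5 = 433.0000; (r_i+r_j)·cross = 30.5·433.0000 = 13206.5000
edge 3: (12,38)→(8.5,37.5)  cross = 12·37.5 − 8.5·38 = 127.0000; (r_i+r_j)·cross = 20.5·127.0000 = 2603.5000
edge 4: (8.5,37.5)→(1.5,0)  cross = 8.5·0 − 1.5·37.5 = -56.2500; (r_i+r_j)·cross = 10·-56.2500 = -562.5000
Σcross = 674.5000 → A = |Σcross|/2 = 337.2500 mm²
Σ(r_i+r_j)·cross = 20375.0000 → first moment M = |Σ|/6 = 3395.8333
R_c = M/A = 3395.8333/337.2500 = 10.0692 mm
θ = 48° = 0.837758 rad
V = θ·R_c·A = 0.837758·10.0692·337.2500 = 2844.887 mm³

Volume = 2844.887 mm³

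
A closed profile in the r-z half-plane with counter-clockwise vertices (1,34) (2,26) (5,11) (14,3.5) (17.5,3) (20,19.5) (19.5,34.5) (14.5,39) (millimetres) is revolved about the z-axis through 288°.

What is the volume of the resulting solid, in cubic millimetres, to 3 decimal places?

Profile (r,z), 8 vertices: (1,34) (2,26) (5,11) (14,3.5) (17.5,3) (20,19.5) (19.5,34.5) (14.5,39)
edge 0: (1,34)→(2,26)  cross = 1·26 − 2·34 = -42.0000; (r_i+r_j)·cross = 3·-42.0000 = -126.0000
edge 1: (2,26)→(5,11)  cross = 2·11 − 5·26 = -108.0000; (r_i+r_j)·cross = 7·-108.0000 = -756.0000
edge 2: (5,11)→(14,3.5)  cross = 5·3.5 − 14·11 = -136.5000; (r_i+r_j)·cross = 19·-136.5000 = -2593.5000
edge 3: (14,3.5)→(17.5,3)  cross = 14·3 − 17.5·3.5 = -19.2500; (r_i+r_j)·cross = 31.5·-19.2500 = -606.3750
edge 4: (17.5,3)→(20,19.5)  cross = 17.5·19.5 − 20·3 = 281.2500; (r_i+r_j)·cross = 37.5·281.2500 = 10546.8750
edge 5: (20,19.5)→(19.5,34.5)  cross = 20·34.5 − 19.5·19.5 = 309.7500; (r_i+r_j)·cross = 39.5·309.7500 = 12235.1250
edge 6: (19.5,34.5)→(14.5,39)  cross = 19.5·39 − 14.5·34.5 = 260.2500; (r_i+r_j)·cross = 34·260.2500 = 8848.5000
edge 7: (14.5,39)→(1,34)  cross = 14.5·34 − 1·39 = 454.0000; (r_i+r_j)·cross = 15.5·454.0000 = 7037.0000
Σcross = 999.5000 → A = |Σcross|/2 = 499.7500 mm²
Σ(r_i+r_j)·cross = 34585.6250 → first moment M = |Σ|/6 = 5764.2708
R_c = M/A = 5764.2708/499.7500 = 11.5343 mm
θ = 288° = 5.026548 rad
V = θ·R_c·A = 5.026548·11.5343·499.7500 = 28974.385 mm³

Volume = 28974.385 mm³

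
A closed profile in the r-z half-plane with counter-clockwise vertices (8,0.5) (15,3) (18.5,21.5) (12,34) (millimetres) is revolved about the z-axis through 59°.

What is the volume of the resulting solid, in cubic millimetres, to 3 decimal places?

Profile (r,z), 4 vertices: (8,0.5) (15,3) (18.5,21.5) (12,34)
edge 0: (8,0.5)→(15,3)  cross = 8·3 − 15·0.5 = 16.5000; (r_i+r_j)·cross = 23·16.5000 = 379.5000
edge 1: (15,3)→(18.5,21.5)  cross = 15·21.5 − 18.5·3 = 267.0000; (r_i+r_j)·cross = 33.5·267.0000 = 8944.5000
edge 2: (18.5,21.5)→(12,34)  cross = 18.5·34 − 12·21.5 = 371.0000; (r_i+r_j)·cross = 30.5·371.0000 = 11315.5000
edge 3: (12,34)→(8,0.5)  cross = 12·0.5 − 8·34 = -266.0000; (r_i+r_j)·cross = 20·-266.0000 = -5320.0000
Σcross = 388.5000 → A = |Σcross|/2 = 194.2500 mm²
Σ(r_i+r_j)·cross = 15319.5000 → first moment M = |Σ|/6 = 2553.2500
R_c = M/A = 2553.2500/194.2500 = 13.1441 mm
θ = 59° = 1.029744 rad
V = θ·R_c·A = 1.029744·13.1441·194.2500 = 2629.195 mm³

Volume = 2629.195 mm³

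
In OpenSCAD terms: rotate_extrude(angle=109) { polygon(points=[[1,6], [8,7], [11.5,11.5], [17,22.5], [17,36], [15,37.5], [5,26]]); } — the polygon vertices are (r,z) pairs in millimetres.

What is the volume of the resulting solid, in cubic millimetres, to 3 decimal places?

Volume = 5280.730 mm³

Profile (r,z), 7 vertices: (1,6) (8,7) (11.5,11.5) (17,22.5) (17,36) (15,37.5) (5,26)
edge 0: (1,6)→(8,7)  cross = 1·7 − 8·6 = -41.0000; (r_i+r_j)·cross = 9·-41.0000 = -369.0000
edge 1: (8,7)→(11.5,11.5)  cross = 8·11.5 − 11.5·7 = 11.5000; (r_i+r_j)·cross = 19.5·11.5000 = 224.2500
edge 2: (11.5,11.5)→(17,22.5)  cross = 11.5·22.5 − 17·11.5 = 63.2500; (r_i+r_j)·cross = 28.5·63.2500 = 1802.6250
edge 3: (17,22.5)→(17,36)  cross = 17·36 − 17·22.5 = 229.5000; (r_i+r_j)·cross = 34·229.5000 = 7803.0000
edge 4: (17,36)→(15,37.5)  cross = 17·37.5 − 15·36 = 97.5000; (r_i+r_j)·cross = 32·97.5000 = 3120.0000
edge 5: (15,37.5)→(5,26)  cross = 15·26 − 5·37.5 = 202.5000; (r_i+r_j)·cross = 20·202.5000 = 4050.0000
edge 6: (5,26)→(1,6)  cross = 5·6 − 1·26 = 4.0000; (r_i+r_j)·cross = 6·4.0000 = 24.0000
Σcross = 567.2500 → A = |Σcross|/2 = 283.6250 mm²
Σ(r_i+r_j)·cross = 16654.8750 → first moment M = |Σ|/6 = 2775.8125
R_c = M/A = 2775.8125/283.6250 = 9.7869 mm
θ = 109° = 1.902409 rad
V = θ·R_c·A = 1.902409·9.7869·283.6250 = 5280.730 mm³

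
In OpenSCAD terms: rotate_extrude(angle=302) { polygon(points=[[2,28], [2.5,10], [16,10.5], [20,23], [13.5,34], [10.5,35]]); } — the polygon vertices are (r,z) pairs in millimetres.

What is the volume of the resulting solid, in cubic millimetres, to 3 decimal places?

Profile (r,z), 6 vertices: (2,28) (2.5,10) (16,10.5) (20,23) (13.5,34) (10.5,35)
edge 0: (2,28)→(2.5,10)  cross = 2·10 − 2.5·28 = -50.0000; (r_i+r_j)·cross = 4.5·-50.0000 = -225.0000
edge 1: (2.5,10)→(16,10.5)  cross = 2.5·10.5 − 16·10 = -133.7500; (r_i+r_j)·cross = 18.5·-133.7500 = -2474.3750
edge 2: (16,10.5)→(20,23)  cross = 16·23 − 20·10.5 = 158.0000; (r_i+r_j)·cross = 36·158.0000 = 5688.0000
edge 3: (20,23)→(13.5,34)  cross = 20·34 − 13.5·23 = 369.5000; (r_i+r_j)·cross = 33.5·369.5000 = 12378.2500
edge 4: (13.5,34)→(10.5,35)  cross = 13.5·35 − 10.5·34 = 115.5000; (r_i+r_j)·cross = 24·115.5000 = 2772.0000
edge 5: (10.5,35)→(2,28)  cross = 10.5·28 − 2·35 = 224.0000; (r_i+r_j)·cross = 12.5·224.0000 = 2800.0000
Σcross = 683.2500 → A = |Σcross|/2 = 341.6250 mm²
Σ(r_i+r_j)·cross = 20938.8750 → first moment M = |Σ|/6 = 3489.8125
R_c = M/A = 3489.8125/341.6250 = 10.2153 mm
θ = 302° = 5.270894 rad
V = θ·R_c·A = 5.270894·10.2153·341.6250 = 18394.433 mm³

Volume = 18394.433 mm³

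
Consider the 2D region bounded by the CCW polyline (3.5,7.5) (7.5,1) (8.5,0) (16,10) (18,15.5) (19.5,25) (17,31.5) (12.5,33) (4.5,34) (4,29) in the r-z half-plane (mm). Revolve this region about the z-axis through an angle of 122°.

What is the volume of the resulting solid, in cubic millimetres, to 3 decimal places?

Profile (r,z), 10 vertices: (3.5,7.5) (7.5,1) (8.5,0) (16,10) (18,15.5) (19.5,25) (17,31.5) (12.5,33) (4.5,34) (4,29)
edge 0: (3.5,7.5)→(7.5,1)  cross = 3.5·1 − 7.5·7.5 = -52.7500; (r_i+r_j)·cross = 11·-52.7500 = -580.2500
edge 1: (7.5,1)→(8.5,0)  cross = 7.5·0 − 8.5·1 = -8.5000; (r_i+r_j)·cross = 16·-8.5000 = -136.0000
edge 2: (8.5,0)→(16,10)  cross = 8.5·10 − 16·0 = 85.0000; (r_i+r_j)·cross = 24.5·85.0000 = 2082.5000
edge 3: (16,10)→(18,15.5)  cross = 16·15.5 − 18·10 = 68.0000; (r_i+r_j)·cross = 34·68.0000 = 2312.0000
edge 4: (18,15.5)→(19.5,25)  cross = 18·25 − 19.5·15.5 = 147.7500; (r_i+r_j)·cross = 37.5·147.7500 = 5540.6250
edge 5: (19.5,25)→(17,31.5)  cross = 19.5·31.5 − 17·25 = 189.2500; (r_i+r_j)·cross = 36.5·189.2500 = 6907.6250
edge 6: (17,31.5)→(12.5,33)  cross = 17·33 − 12.5·31.5 = 167.2500; (r_i+r_j)·cross = 29.5·167.2500 = 4933.8750
edge 7: (12.5,33)→(4.5,34)  cross = 12.5·34 − 4.5·33 = 276.5000; (r_i+r_j)·cross = 17·276.5000 = 4700.5000
edge 8: (4.5,34)→(4,29)  cross = 4.5·29 − 4·34 = -5.5000; (r_i+r_j)·cross = 8.5·-5.5000 = -46.7500
edge 9: (4,29)→(3.5,7.5)  cross = 4·7.5 − 3.5·29 = -71.5000; (r_i+r_j)·cross = 7.5·-71.5000 = -536.2500
Σcross = 795.5000 → A = |Σcross|/2 = 397.7500 mm²
Σ(r_i+r_j)·cross = 25177.8750 → first moment M = |Σ|/6 = 4196.3125
R_c = M/A = 4196.3125/397.7500 = 10.5501 mm
θ = 122° = 2.129302 rad
V = θ·R_c·A = 2.129302·10.5501·397.7500 = 8935.215 mm³

Volume = 8935.215 mm³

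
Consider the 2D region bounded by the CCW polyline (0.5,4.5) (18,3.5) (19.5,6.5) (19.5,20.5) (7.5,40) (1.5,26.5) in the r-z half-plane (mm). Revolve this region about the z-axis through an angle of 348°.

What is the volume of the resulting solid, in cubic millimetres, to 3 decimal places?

Volume = 29511.825 mm³

Profile (r,z), 6 vertices: (0.5,4.5) (18,3.5) (19.5,6.5) (19.5,20.5) (7.5,40) (1.5,26.5)
edge 0: (0.5,4.5)→(18,3.5)  cross = 0.5·3.5 − 18·4.5 = -79.2500; (r_i+r_j)·cross = 18.5·-79.2500 = -1466.1250
edge 1: (18,3.5)→(19.5,6.5)  cross = 18·6.5 − 19.5·3.5 = 48.7500; (r_i+r_j)·cross = 37.5·48.7500 = 1828.1250
edge 2: (19.5,6.5)→(19.5,20.5)  cross = 19.5·20.5 − 19.5·6.5 = 273.0000; (r_i+r_j)·cross = 39·273.0000 = 10647.0000
edge 3: (19.5,20.5)→(7.5,40)  cross = 19.5·40 − 7.5·20.5 = 626.2500; (r_i+r_j)·cross = 27·626.2500 = 16908.7500
edge 4: (7.5,40)→(1.5,26.5)  cross = 7.5·26.5 − 1.5·40 = 138.7500; (r_i+r_j)·cross = 9·138.7500 = 1248.7500
edge 5: (1.5,26.5)→(0.5,4.5)  cross = 1.5·4.5 − 0.5·26.5 = -6.5000; (r_i+r_j)·cross = 2·-6.5000 = -13.0000
Σcross = 1001.0000 → A = |Σcross|/2 = 500.5000 mm²
Σ(r_i+r_j)·cross = 29153.5000 → first moment M = |Σ|/6 = 4858.9167
R_c = M/A = 4858.9167/500.5000 = 9.7081 mm
θ = 348° = 6.073746 rad
V = θ·R_c·A = 6.073746·9.7081·500.5000 = 29511.825 mm³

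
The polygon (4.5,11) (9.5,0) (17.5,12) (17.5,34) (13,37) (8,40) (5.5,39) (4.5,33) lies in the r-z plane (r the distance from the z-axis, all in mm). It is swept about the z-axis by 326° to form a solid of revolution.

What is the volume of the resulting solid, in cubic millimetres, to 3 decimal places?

Volume = 25103.991 mm³

Profile (r,z), 8 vertices: (4.5,11) (9.5,0) (17.5,12) (17.5,34) (13,37) (8,40) (5.5,39) (4.5,33)
edge 0: (4.5,11)→(9.5,0)  cross = 4.5·0 − 9.5·11 = -104.5000; (r_i+r_j)·cross = 14·-104.5000 = -1463.0000
edge 1: (9.5,0)→(17.5,12)  cross = 9.5·12 − 17.5·0 = 114.0000; (r_i+r_j)·cross = 27·114.0000 = 3078.0000
edge 2: (17.5,12)→(17.5,34)  cross = 17.5·34 − 17.5·12 = 385.0000; (r_i+r_j)·cross = 35·385.0000 = 13475.0000
edge 3: (17.5,34)→(13,37)  cross = 17.5·37 − 13·34 = 205.5000; (r_i+r_j)·cross = 30.5·205.5000 = 6267.7500
edge 4: (13,37)→(8,40)  cross = 13·40 − 8·37 = 224.0000; (r_i+r_j)·cross = 21·224.0000 = 4704.0000
edge 5: (8,40)→(5.5,39)  cross = 8·39 − 5.5·40 = 92.0000; (r_i+r_j)·cross = 13.5·92.0000 = 1242.0000
edge 6: (5.5,39)→(4.5,33)  cross = 5.5·33 − 4.5·39 = 6.0000; (r_i+r_j)·cross = 10·6.0000 = 60.0000
edge 7: (4.5,33)→(4.5,11)  cross = 4.5·11 − 4.5·33 = -99.0000; (r_i+r_j)·cross = 9·-99.0000 = -891.0000
Σcross = 823.0000 → A = |Σcross|/2 = 411.5000 mm²
Σ(r_i+r_j)·cross = 26472.7500 → first moment M = |Σ|/6 = 4412.1250
R_c = M/A = 4412.1250/411.5000 = 10.7221 mm
θ = 326° = 5.689773 rad
V = θ·R_c·A = 5.689773·10.7221·411.5000 = 25103.991 mm³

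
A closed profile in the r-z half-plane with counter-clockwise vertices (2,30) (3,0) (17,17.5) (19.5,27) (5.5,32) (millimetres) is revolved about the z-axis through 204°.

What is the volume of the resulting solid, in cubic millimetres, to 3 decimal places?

Profile (r,z), 5 vertices: (2,30) (3,0) (17,17.5) (19.5,27) (5.5,32)
edge 0: (2,30)→(3,0)  cross = 2·0 − 3·30 = -90.0000; (r_i+r_j)·cross = 5·-90.0000 = -450.0000
edge 1: (3,0)→(17,17.5)  cross = 3·17.5 − 17·0 = 52.5000; (r_i+r_j)·cross = 20·52.5000 = 1050.0000
edge 2: (17,17.5)→(19.5,27)  cross = 17·27 − 19.5·17.5 = 117.7500; (r_i+r_j)·cross = 36.5·117.7500 = 4297.8750
edge 3: (19.5,27)→(5.5,32)  cross = 19.5·32 − 5.5·27 = 475.5000; (r_i+r_j)·cross = 25·475.5000 = 11887.5000
edge 4: (5.5,32)→(2,30)  cross = 5.5·30 − 2·32 = 101.0000; (r_i+r_j)·cross = 7.5·101.0000 = 757.5000
Σcross = 656.7500 → A = |Σcross|/2 = 328.3750 mm²
Σ(r_i+r_j)·cross = 17542.8750 → first moment M = |Σ|/6 = 2923.8125
R_c = M/A = 2923.8125/328.3750 = 8.9039 mm
θ = 204° = 3.560472 rad
V = θ·R_c·A = 3.560472·8.9039·328.3750 = 10410.152 mm³

Volume = 10410.152 mm³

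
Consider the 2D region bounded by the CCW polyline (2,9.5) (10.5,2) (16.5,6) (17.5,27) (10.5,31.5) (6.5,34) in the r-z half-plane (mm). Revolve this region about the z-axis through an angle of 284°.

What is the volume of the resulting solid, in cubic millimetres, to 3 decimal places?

Volume = 17532.178 mm³

Profile (r,z), 6 vertices: (2,9.5) (10.5,2) (16.5,6) (17.5,27) (10.5,31.5) (6.5,34)
edge 0: (2,9.5)→(10.5,2)  cross = 2·2 − 10.5·9.5 = -95.7500; (r_i+r_j)·cross = 12.5·-95.7500 = -1196.8750
edge 1: (10.5,2)→(16.5,6)  cross = 10.5·6 − 16.5·2 = 30.0000; (r_i+r_j)·cross = 27·30.0000 = 810.0000
edge 2: (16.5,6)→(17.5,27)  cross = 16.5·27 − 17.5·6 = 340.5000; (r_i+r_j)·cross = 34·340.5000 = 11577.0000
edge 3: (17.5,27)→(10.5,31.5)  cross = 17.5·31.5 − 10.5·27 = 267.7500; (r_i+r_j)·cross = 28·267.7500 = 7497.0000
edge 4: (10.5,31.5)→(6.5,34)  cross = 10.5·34 − 6.5·31.5 = 152.2500; (r_i+r_j)·cross = 17·152.2500 = 2588.2500
edge 5: (6.5,34)→(2,9.5)  cross = 6.5·9.5 − 2·34 = -6.2500; (r_i+r_j)·cross = 8.5·-6.2500 = -53.1250
Σcross = 688.5000 → A = |Σcross|/2 = 344.2500 mm²
Σ(r_i+r_j)·cross = 21222.2500 → first moment M = |Σ|/6 = 3537.0417
R_c = M/A = 3537.0417/344.2500 = 10.2746 mm
θ = 284° = 4.956735 rad
V = θ·R_c·A = 4.956735·10.2746·344.2500 = 17532.178 mm³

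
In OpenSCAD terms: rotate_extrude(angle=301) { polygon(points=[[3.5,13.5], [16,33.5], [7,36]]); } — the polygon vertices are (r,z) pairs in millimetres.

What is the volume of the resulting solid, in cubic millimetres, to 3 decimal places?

Profile (r,z), 3 vertices: (3.5,13.5) (16,33.5) (7,36)
edge 0: (3.5,13.5)→(16,33.5)  cross = 3.5·33.5 − 16·13.5 = -98.7500; (r_i+r_j)·cross = 19.5·-98.7500 = -1925.6250
edge 1: (16,33.5)→(7,36)  cross = 16·36 − 7·33.5 = 341.5000; (r_i+r_j)·cross = 23·341.5000 = 7854.5000
edge 2: (7,36)→(3.5,13.5)  cross = 7·13.5 − 3.5·36 = -31.5000; (r_i+r_j)·cross = 10.5·-31.5000 = -330.7500
Σcross = 211.2500 → A = |Σcross|/2 = 105.6250 mm²
Σ(r_i+r_j)·cross = 5598.1250 → first moment M = |Σ|/6 = 933.0208
R_c = M/A = 933.0208/105.6250 = 8.8333 mm
θ = 301° = 5.253441 rad
V = θ·R_c·A = 5.253441·8.8333·105.6250 = 4901.570 mm³

Volume = 4901.570 mm³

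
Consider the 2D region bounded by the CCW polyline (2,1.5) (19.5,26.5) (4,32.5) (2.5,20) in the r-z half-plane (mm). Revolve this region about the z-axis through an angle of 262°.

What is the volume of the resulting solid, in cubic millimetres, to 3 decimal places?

Profile (r,z), 4 vertices: (2,1.5) (19.5,26.5) (4,32.5) (2.5,20)
edge 0: (2,1.5)→(19.5,26.5)  cross = 2·26.5 − 19.5·1.5 = 23.7500; (r_i+r_j)·cross = 21.5·23.7500 = 510.6250
edge 1: (19.5,26.5)→(4,32.5)  cross = 19.5·32.5 − 4·26.5 = 527.7500; (r_i+r_j)·cross = 23.5·527.7500 = 12402.1250
edge 2: (4,32.5)→(2.5,20)  cross = 4·20 − 2.5·32.5 = -1.2500; (r_i+r_j)·cross = 6.5·-1.2500 = -8.1250
edge 3: (2.5,20)→(2,1.5)  cross = 2.5·1.5 − 2·20 = -36.2500; (r_i+r_j)·cross = 4.5·-36.2500 = -163.1250
Σcross = 514.0000 → A = |Σcross|/2 = 257.0000 mm²
Σ(r_i+r_j)·cross = 12741.5000 → first moment M = |Σ|/6 = 2123.5833
R_c = M/A = 2123.5833/257.0000 = 8.2630 mm
θ = 262° = 4.572763 rad
V = θ·R_c·A = 4.572763·8.2630·257.0000 = 9710.643 mm³

Volume = 9710.643 mm³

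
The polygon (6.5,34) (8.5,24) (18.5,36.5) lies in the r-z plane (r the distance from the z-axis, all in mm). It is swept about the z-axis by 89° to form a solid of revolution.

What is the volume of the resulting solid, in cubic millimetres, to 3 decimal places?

Volume = 1084.104 mm³

Profile (r,z), 3 vertices: (6.5,34) (8.5,24) (18.5,36.5)
edge 0: (6.5,34)→(8.5,24)  cross = 6.5·24 − 8.5·34 = -133.0000; (r_i+r_j)·cross = 15·-133.0000 = -1995.0000
edge 1: (8.5,24)→(18.5,36.5)  cross = 8.5·36.5 − 18.5·24 = -133.7500; (r_i+r_j)·cross = 27·-133.7500 = -3611.2500
edge 2: (18.5,36.5)→(6.5,34)  cross = 18.5·34 − 6.5·36.5 = 391.7500; (r_i+r_j)·cross = 25·391.7500 = 9793.7500
Σcross = 125.0000 → A = |Σcross|/2 = 62.5000 mm²
Σ(r_i+r_j)·cross = 4187.5000 → first moment M = |Σ|/6 = 697.9167
R_c = M/A = 697.9167/62.5000 = 11.1667 mm
θ = 89° = 1.553343 rad
V = θ·R_c·A = 1.553343·11.1667·62.5000 = 1084.104 mm³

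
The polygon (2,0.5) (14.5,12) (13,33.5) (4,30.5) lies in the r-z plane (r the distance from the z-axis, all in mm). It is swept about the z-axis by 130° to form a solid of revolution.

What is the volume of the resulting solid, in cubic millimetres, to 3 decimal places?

Volume = 5087.315 mm³

Profile (r,z), 4 vertices: (2,0.5) (14.5,12) (13,33.5) (4,30.5)
edge 0: (2,0.5)→(14.5,12)  cross = 2·12 − 14.5·0.5 = 16.7500; (r_i+r_j)·cross = 16.5·16.7500 = 276.3750
edge 1: (14.5,12)→(13,33.5)  cross = 14.5·33.5 − 13·12 = 329.7500; (r_i+r_j)·cross = 27.5·329.7500 = 9068.1250
edge 2: (13,33.5)→(4,30.5)  cross = 13·30.5 − 4·33.5 = 262.5000; (r_i+r_j)·cross = 17·262.5000 = 4462.5000
edge 3: (4,30.5)→(2,0.5)  cross = 4·0.5 − 2·30.5 = -59.0000; (r_i+r_j)·cross = 6·-59.0000 = -354.0000
Σcross = 550.0000 → A = |Σcross|/2 = 275.0000 mm²
Σ(r_i+r_j)·cross = 13453.0000 → first moment M = |Σ|/6 = 2242.1667
R_c = M/A = 2242.1667/275.0000 = 8.1533 mm
θ = 130° = 2.268928 rad
V = θ·R_c·A = 2.268928·8.1533·275.0000 = 5087.315 mm³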